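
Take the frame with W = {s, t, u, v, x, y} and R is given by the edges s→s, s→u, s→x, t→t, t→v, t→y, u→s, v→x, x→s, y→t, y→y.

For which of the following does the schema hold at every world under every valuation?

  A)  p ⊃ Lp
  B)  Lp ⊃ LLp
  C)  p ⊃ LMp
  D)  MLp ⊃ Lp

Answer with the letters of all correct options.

R is not symmetric: t R v but not v R t.
R is not transitive: t R v and v R x but not t R x.
R is not euclidean: s R u and s R x but not u R x.
R is not a subset of the identity: s R u with s ≠ u.
(A) p ⊃ Lp is valid only on frames where every R-edge is a self-loop. Here R ⊄ identity — not valid.
(B) Lp ⊃ LLp is axiom 4, which corresponds to transitivity. R is not transitive — not valid.
(C) p ⊃ LMp is axiom B, which corresponds to symmetry. R is not symmetric — not valid.
(D) MLp ⊃ Lp is the dual of axiom 5; it is valid on a frame exactly when R is euclidean. R is not euclidean, so not valid.

none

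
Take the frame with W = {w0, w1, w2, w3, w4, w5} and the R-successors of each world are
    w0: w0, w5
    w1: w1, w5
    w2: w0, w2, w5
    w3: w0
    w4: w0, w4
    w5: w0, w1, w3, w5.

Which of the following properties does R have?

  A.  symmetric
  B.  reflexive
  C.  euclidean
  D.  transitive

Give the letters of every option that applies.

(A) not symmetric: w2 R w0 but not w0 R w2.
(B) not reflexive: not w3 R w3.
(C) not euclidean: w2 R w0 and w2 R w2 but not w0 R w2.
(D) not transitive: w0 R w5 and w5 R w1 but not w0 R w1.

none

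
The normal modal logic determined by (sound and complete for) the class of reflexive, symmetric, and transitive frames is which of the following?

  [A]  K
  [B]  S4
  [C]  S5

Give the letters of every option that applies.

(A) K is determined by the class of arbitrary frames.
(B) S4 is determined by the class of reflexive and transitive frames.
(C) S5 is determined by exactly this class.

C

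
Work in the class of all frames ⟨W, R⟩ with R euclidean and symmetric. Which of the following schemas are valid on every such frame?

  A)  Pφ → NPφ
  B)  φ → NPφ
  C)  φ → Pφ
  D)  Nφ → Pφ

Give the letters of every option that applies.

A, B

A symmetric euclidean relation is transitive (uRv and vRw give vRu by symmetry, then uRw by the euclidean condition, applied at v).
(A) Pφ → NPφ (axiom 5) characterises the euclidean frames. Every such R is euclidean — valid.
(B) φ → NPφ is axiom B; it is valid on a frame exactly when R is symmetric. Every such R is symmetric, so valid.
(C) φ → Pφ is the dual of axiom T, which corresponds to reflexivity. Such an R need not be reflexive — not valid.
(D) Nφ → Pφ is axiom D, which corresponds to seriality. Such an R need not be serial — not valid.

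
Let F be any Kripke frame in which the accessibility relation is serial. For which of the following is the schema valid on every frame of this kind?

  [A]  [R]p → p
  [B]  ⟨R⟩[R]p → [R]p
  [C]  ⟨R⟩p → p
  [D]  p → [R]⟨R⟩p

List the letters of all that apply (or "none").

none

(A) axiom T: valid iff R is reflexive. Such an R need not be reflexive — not valid.
(B) ⟨R⟩[R]p → [R]p is the dual of axiom 5, which corresponds to the euclidean property. Such an R need not be euclidean — not valid.
(C) ⟨R⟩p → p (the converse of T) corresponds to R being a subset of the identity. Such an R need not be a subset of the identity, so not valid.
(D) p → [R]⟨R⟩p is axiom B, which corresponds to symmetry. Such an R need not be symmetric — not valid.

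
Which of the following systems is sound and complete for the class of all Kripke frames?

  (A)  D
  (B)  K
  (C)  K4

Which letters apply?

(A) D is determined by the class of serial frames.
(B) K is determined by exactly this class.
(C) K4 is determined by the class of transitive frames.

B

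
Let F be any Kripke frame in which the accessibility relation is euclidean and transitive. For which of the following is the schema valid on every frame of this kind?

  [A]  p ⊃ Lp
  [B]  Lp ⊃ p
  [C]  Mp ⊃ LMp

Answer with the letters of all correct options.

C

(A) p ⊃ Lp is valid only on frames where every R-edge is a self-loop. Such an R need not be a subset of the identity — not valid.
(B) Lp ⊃ p is axiom T, which corresponds to reflexivity. Such an R need not be reflexive — not valid.
(C) Mp ⊃ LMp is axiom 5; it is valid on a frame exactly when R is euclidean. Every such R is euclidean, so valid.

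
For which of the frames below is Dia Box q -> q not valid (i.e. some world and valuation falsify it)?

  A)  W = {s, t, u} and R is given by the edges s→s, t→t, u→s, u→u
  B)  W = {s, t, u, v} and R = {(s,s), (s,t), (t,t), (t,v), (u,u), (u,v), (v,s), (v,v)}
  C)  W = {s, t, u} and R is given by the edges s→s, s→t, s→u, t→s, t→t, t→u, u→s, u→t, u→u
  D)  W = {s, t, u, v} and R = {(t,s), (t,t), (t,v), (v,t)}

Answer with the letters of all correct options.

The schema Dia Box q -> q is the dual of axiom B; it is valid on a frame iff R is symmetric.
(A) R is not symmetric (u R s but not s R u), so the schema fails here.
(B) R is not symmetric (s R t but not t R s), so the schema fails here.
(C) R is symmetric (every R-edge is matched by its reverse), so the schema is valid here.
(D) R is not symmetric (t R s but not s R t), so the schema fails here.

A, B, D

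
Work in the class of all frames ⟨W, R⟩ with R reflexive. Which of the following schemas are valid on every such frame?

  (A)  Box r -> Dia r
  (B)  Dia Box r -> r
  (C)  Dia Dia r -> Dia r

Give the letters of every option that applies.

A reflexive relation is serial.
(A) axiom D: valid iff R is serial. Every such R is serial — valid.
(B) Dia Box r -> r is the dual of axiom B; it is valid on a frame exactly when R is symmetric. Such an R need not be symmetric, so not valid.
(C) Dia Dia r -> Dia r is the dual of axiom 4; it is valid on a frame exactly when R is transitive. Such an R need not be transitive, so not valid.

A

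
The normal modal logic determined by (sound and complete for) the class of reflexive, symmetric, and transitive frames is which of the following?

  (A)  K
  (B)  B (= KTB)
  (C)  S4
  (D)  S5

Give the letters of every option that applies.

(A) K is determined by the class of arbitrary frames.
(B) B (= KTB) is determined by the class of reflexive and symmetric frames.
(C) S4 is determined by the class of reflexive and transitive frames.
(D) S5 is determined by exactly this class.

D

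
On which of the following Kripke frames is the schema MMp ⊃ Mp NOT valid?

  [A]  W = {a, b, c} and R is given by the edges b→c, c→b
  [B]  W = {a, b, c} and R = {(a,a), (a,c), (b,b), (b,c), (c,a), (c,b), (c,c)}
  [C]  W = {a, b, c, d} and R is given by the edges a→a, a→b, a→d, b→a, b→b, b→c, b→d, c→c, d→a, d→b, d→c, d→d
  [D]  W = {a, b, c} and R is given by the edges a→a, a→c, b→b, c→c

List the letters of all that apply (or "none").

The schema MMp ⊃ Mp is the dual of axiom 4; it is valid on a frame iff R is transitive.
(A) R is not transitive (b R c and c R b but not b R b), so the schema fails here.
(B) R is not transitive (a R c and c R b but not a R b), so the schema fails here.
(C) R is not transitive (a R b and b R c but not a R c), so the schema fails here.
(D) R is transitive (R is closed under composition), so the schema is valid here.

A, B, C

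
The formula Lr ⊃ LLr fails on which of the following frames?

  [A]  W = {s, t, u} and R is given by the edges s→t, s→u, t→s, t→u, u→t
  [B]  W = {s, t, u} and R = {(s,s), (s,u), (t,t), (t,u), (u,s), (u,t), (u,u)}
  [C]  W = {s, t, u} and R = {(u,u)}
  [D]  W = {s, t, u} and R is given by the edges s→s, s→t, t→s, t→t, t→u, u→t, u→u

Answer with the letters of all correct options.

A, B, D

The schema Lr ⊃ LLr is axiom 4; it is valid on a frame iff R is transitive.
(A) R is not transitive (s R t and t R s but not s R s), so the schema fails here.
(B) R is not transitive (s R u and u R t but not s R t), so the schema fails here.
(C) R is transitive (R is closed under composition), so the schema is valid here.
(D) R is not transitive (s R t and t R u but not s R u), so the schema fails here.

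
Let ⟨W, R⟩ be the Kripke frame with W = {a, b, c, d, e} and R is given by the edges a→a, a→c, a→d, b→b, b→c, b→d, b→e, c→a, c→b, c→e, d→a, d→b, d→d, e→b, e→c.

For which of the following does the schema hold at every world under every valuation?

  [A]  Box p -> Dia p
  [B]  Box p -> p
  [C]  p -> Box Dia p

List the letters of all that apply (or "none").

R is not reflexive: not c R c.
R is symmetric: every R-edge is matched by its reverse.
R is serial: every world has an R-successor.
(A) Box p -> Dia p is axiom D; it is valid on a frame exactly when R is serial. R is serial, so valid.
(B) axiom T: valid iff R is reflexive. R is not reflexive — not valid.
(C) p -> Box Dia p (axiom B) characterises the symmetric frames. R is symmetric — valid.

A, C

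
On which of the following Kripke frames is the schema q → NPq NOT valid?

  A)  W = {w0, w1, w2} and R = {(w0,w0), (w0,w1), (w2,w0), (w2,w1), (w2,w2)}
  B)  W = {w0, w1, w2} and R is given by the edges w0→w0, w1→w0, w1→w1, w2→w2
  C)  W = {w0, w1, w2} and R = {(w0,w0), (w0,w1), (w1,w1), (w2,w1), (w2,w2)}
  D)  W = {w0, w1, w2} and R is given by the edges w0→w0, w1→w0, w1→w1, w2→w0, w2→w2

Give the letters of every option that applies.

A, B, C, D

The schema q → NPq is axiom B; it is valid on a frame iff R is symmetric.
(A) R is not symmetric (w0 R w1 but not w1 R w0), so the schema fails here.
(B) R is not symmetric (w1 R w0 but not w0 R w1), so the schema fails here.
(C) R is not symmetric (w0 R w1 but not w1 R w0), so the schema fails here.
(D) R is not symmetric (w1 R w0 but not w0 R w1), so the schema fails here.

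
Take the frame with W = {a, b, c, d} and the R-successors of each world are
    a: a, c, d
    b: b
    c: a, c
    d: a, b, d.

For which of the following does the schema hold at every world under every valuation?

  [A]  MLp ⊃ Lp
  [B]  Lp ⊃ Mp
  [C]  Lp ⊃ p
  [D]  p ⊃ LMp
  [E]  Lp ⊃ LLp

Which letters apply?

R is reflexive: each world relates to itself.
R is not symmetric: d R b but not b R d.
R is not transitive: a R d and d R b but not a R b.
R is not euclidean: a R c and a R d but not c R d.
R is serial: every world has an R-successor.
(A) MLp ⊃ Lp (the dual of axiom 5) characterises the euclidean frames. R is not euclidean — not valid.
(B) Lp ⊃ Mp is axiom D, which corresponds to seriality. R is serial — valid.
(C) axiom T: valid iff R is reflexive. R is reflexive — valid.
(D) p ⊃ LMp is axiom B, which corresponds to symmetry. R is not symmetric — not valid.
(E) Lp ⊃ LLp is axiom 4, which corresponds to transitivity. R is not transitive — not valid.

B, C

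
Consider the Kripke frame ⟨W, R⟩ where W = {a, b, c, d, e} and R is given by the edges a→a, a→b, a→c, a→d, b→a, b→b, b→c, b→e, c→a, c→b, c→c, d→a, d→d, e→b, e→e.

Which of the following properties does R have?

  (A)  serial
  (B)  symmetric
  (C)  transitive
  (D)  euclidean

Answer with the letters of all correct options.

A, B

(A) serial: every world has an R-successor.
(B) symmetric: every R-edge is matched by its reverse.
(C) not transitive: a R b and b R e but not a R e.
(D) not euclidean: a R b and a R d but not b R d.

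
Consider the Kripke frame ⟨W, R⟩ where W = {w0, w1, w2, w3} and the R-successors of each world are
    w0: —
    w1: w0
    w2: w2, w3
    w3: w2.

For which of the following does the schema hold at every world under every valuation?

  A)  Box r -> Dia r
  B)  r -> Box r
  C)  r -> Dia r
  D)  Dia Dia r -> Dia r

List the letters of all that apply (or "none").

none

R is not reflexive: not w0 R w0.
R is not transitive: w3 R w2 and w2 R w3 but not w3 R w3.
R is not serial: w0 has no R-successor.
R is not a subset of the identity: w1 R w0 with w1 ≠ w0.
(A) Box r -> Dia r is axiom D, which corresponds to seriality. R is not serial — not valid.
(B) r -> Box r is equivalent to ◇p→p; it holds exactly when R ⊆ identity. Here R ⊄ identity — not valid.
(C) the dual of axiom T: valid iff R is reflexive. R is not reflexive — not valid.
(D) Dia Dia r -> Dia r is the dual of axiom 4, which corresponds to transitivity. R is not transitive — not valid.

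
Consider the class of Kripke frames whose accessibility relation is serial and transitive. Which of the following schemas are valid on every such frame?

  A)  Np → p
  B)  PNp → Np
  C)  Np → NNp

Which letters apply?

(A) axiom T: valid iff R is reflexive. Such an R need not be reflexive — not valid.
(B) PNp → Np is the dual of axiom 5, which corresponds to the euclidean property. Such an R need not be euclidean — not valid.
(C) Np → NNp is axiom 4; it is valid on a frame exactly when R is transitive. Every such R is transitive, so valid.

C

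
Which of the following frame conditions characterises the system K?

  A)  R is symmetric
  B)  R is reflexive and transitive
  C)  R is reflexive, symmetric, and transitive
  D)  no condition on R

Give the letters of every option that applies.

(A) this class determines KB, not K.
(B) this class determines S4, not K.
(C) this class determines S5, not K.
(D) K is sound and complete for exactly this class.

D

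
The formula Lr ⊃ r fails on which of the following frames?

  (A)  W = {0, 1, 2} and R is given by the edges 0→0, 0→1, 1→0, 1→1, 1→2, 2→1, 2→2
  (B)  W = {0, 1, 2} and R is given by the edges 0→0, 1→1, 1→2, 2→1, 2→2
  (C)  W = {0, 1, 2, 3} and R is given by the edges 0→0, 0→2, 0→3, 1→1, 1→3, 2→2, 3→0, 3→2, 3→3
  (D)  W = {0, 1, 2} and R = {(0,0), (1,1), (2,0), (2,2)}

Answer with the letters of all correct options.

The schema Lr ⊃ r is axiom T; it is valid on a frame iff R is reflexive.
(A) R is reflexive (each world relates to itself), so the schema is valid here.
(B) R is reflexive (each world relates to itself), so the schema is valid here.
(C) R is reflexive (each world relates to itself), so the schema is valid here.
(D) R is reflexive (each world relates to itself), so the schema is valid here.

none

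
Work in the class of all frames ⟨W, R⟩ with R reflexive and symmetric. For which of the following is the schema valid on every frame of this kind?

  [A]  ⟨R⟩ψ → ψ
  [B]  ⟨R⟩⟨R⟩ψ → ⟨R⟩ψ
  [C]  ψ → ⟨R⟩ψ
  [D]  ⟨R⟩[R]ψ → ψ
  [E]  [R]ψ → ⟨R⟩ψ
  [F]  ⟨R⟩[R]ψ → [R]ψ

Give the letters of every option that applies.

C, D, E

Reflexive relations are serial.
(A) ⟨R⟩ψ → ψ (the converse of T) corresponds to R being a subset of the identity. Such an R need not be a subset of the identity, so not valid.
(B) the dual of axiom 4: valid iff R is transitive. Such an R need not be transitive — not valid.
(C) ψ → ⟨R⟩ψ is the dual of axiom T; it is valid on a frame exactly when R is reflexive. Every such R is reflexive, so valid.
(D) ⟨R⟩[R]ψ → ψ (the dual of axiom B) characterises the symmetric frames. Every such R is symmetric — valid.
(E) [R]ψ → ⟨R⟩ψ is axiom D, which corresponds to seriality. Every such R is serial — valid.
(F) ⟨R⟩[R]ψ → [R]ψ is the dual of axiom 5, which corresponds to the euclidean property. Such an R need not be euclidean — not valid.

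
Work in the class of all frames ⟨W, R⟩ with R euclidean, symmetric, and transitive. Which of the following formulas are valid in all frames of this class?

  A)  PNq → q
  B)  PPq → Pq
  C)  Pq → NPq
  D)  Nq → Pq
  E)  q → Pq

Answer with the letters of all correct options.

(A) the dual of axiom B: valid iff R is symmetric. Every such R is symmetric — valid.
(B) the dual of axiom 4: valid iff R is transitive. Every such R is transitive — valid.
(C) axiom 5: valid iff R is euclidean. Every such R is euclidean — valid.
(D) Nq → Pq is axiom D, which corresponds to seriality. Such an R need not be serial — not valid.
(E) q → Pq is the dual of axiom T, which corresponds to reflexivity. Such an R need not be reflexive — not valid.

A, B, C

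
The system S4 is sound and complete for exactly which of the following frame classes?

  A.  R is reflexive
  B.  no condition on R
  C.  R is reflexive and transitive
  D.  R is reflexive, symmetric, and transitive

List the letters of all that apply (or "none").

C

(A) this class determines T (= KT), not S4.
(B) this class determines K, not S4.
(C) S4 is sound and complete for exactly this class.
(D) this class determines S5, not S4.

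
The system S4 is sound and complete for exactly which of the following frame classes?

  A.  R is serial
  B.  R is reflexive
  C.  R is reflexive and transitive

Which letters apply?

C

(A) this class determines D, not S4.
(B) this class determines T (= KT), not S4.
(C) S4 is sound and complete for exactly this class.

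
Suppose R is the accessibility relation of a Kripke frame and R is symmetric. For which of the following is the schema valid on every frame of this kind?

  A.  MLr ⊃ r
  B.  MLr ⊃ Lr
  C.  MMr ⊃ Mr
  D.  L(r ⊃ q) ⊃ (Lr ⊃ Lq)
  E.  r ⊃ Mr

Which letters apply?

A, D

(A) MLr ⊃ r is the dual of axiom B, which corresponds to symmetry. Every such R is symmetric — valid.
(B) the dual of axiom 5: valid iff R is euclidean. Such an R need not be euclidean — not valid.
(C) MMr ⊃ Mr (the dual of axiom 4) characterises the transitive frames. Such an R need not be transitive — not valid.
(D) this is just K, valid on every normal frame.
(E) the dual of axiom T: valid iff R is reflexive. Such an R need not be reflexive — not valid.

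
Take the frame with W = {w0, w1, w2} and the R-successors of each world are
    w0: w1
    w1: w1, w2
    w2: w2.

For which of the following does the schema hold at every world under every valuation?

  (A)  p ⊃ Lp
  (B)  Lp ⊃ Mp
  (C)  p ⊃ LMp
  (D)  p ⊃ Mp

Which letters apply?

B

R is not reflexive: not w0 R w0.
R is not symmetric: w0 R w1 but not w1 R w0.
R is serial: every world has an R-successor.
R is not a subset of the identity: w0 R w1 with w0 ≠ w1.
(A) p ⊃ Lp is equivalent to ◇p→p; it holds exactly when R ⊆ identity. Here R ⊄ identity — not valid.
(B) Lp ⊃ Mp is axiom D, which corresponds to seriality. R is serial — valid.
(C) p ⊃ LMp is axiom B, which corresponds to symmetry. R is not symmetric — not valid.
(D) p ⊃ Mp (the dual of axiom T) characterises the reflexive frames. R is not reflexive — not valid.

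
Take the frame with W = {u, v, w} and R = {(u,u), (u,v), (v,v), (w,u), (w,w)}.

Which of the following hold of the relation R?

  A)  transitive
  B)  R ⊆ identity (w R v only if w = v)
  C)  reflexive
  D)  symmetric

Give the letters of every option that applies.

(A) not transitive: w R u and u R v but not w R v.
(B) not ⊆ identity: u R v with u ≠ v.
(C) reflexive: each world relates to itself.
(D) not symmetric: u R v but not v R u.

C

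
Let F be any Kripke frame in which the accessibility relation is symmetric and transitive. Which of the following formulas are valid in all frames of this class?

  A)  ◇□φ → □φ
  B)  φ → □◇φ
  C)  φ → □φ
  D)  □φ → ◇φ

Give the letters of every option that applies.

A, B

A symmetric transitive relation is euclidean (uRv and uRw give vRu by symmetry, then vRw by transitivity).
(A) the dual of axiom 5: valid iff R is euclidean. Every such R is euclidean — valid.
(B) φ → □◇φ (axiom B) characterises the symmetric frames. Every such R is symmetric — valid.
(C) φ → □φ is valid only on frames where every R-edge is a self-loop. Such an R need not be a subset of the identity — not valid.
(D) □φ → ◇φ is axiom D, which corresponds to seriality. Such an R need not be serial — not valid.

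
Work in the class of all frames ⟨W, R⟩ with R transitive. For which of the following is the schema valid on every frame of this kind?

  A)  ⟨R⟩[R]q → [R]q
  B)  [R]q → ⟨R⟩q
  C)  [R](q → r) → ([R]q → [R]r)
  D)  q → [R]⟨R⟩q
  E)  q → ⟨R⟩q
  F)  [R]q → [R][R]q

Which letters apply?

(A) ⟨R⟩[R]q → [R]q is the dual of axiom 5; it is valid on a frame exactly when R is euclidean. Such an R need not be euclidean, so not valid.
(B) [R]q → ⟨R⟩q (axiom D) characterises the serial frames. Such an R need not be serial — not valid.
(C) [R](q → r) → ([R]q → [R]r) is the K axiom; it holds on all frames — valid.
(D) q → [R]⟨R⟩q is axiom B; it is valid on a frame exactly when R is symmetric. Such an R need not be symmetric, so not valid.
(E) q → ⟨R⟩q is the dual of axiom T, which corresponds to reflexivity. Such an R need not be reflexive — not valid.
(F) [R]q → [R][R]q is axiom 4, which corresponds to transitivity. Every such R is transitive — valid.

C, F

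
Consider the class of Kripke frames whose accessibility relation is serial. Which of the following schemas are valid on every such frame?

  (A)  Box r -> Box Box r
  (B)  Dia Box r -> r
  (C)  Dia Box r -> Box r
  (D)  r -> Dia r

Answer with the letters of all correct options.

none

(A) axiom 4: valid iff R is transitive. Such an R need not be transitive — not valid.
(B) the dual of axiom B: valid iff R is symmetric. Such an R need not be symmetric — not valid.
(C) Dia Box r -> Box r (the dual of axiom 5) characterises the euclidean frames. Such an R need not be euclidean — not valid.
(D) r -> Dia r is the dual of axiom T, which corresponds to reflexivity. Such an R need not be reflexive — not valid.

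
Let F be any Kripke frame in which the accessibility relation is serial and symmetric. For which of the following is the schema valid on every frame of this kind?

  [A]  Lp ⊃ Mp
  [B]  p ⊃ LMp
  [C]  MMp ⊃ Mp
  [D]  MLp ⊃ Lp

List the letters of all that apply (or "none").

A, B

(A) Lp ⊃ Mp is axiom D; it is valid on a frame exactly when R is serial. Every such R is serial, so valid.
(B) axiom B: valid iff R is symmetric. Every such R is symmetric — valid.
(C) the dual of axiom 4: valid iff R is transitive. Such an R need not be transitive — not valid.
(D) MLp ⊃ Lp is the dual of axiom 5, which corresponds to the euclidean property. Such an R need not be euclidean — not valid.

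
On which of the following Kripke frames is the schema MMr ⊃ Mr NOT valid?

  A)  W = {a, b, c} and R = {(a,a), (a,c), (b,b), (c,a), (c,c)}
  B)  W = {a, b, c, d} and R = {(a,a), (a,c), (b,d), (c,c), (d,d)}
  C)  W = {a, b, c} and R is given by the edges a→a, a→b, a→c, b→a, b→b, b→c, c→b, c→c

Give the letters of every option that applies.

C

The schema MMr ⊃ Mr is the dual of axiom 4; it is valid on a frame iff R is transitive.
(A) R is transitive (R is closed under composition), so the schema is valid here.
(B) R is transitive (R is closed under composition), so the schema is valid here.
(C) R is not transitive (c R b and b R a but not c R a), so the schema fails here.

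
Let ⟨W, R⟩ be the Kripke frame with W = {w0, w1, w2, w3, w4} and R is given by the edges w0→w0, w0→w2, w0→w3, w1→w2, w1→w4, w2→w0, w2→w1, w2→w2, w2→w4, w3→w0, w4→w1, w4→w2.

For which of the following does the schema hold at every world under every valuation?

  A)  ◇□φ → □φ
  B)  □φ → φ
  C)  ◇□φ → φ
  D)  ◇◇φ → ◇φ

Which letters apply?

C

R is not reflexive: not w1 R w1.
R is symmetric: every R-edge is matched by its reverse.
R is not transitive: w0 R w2 and w2 R w1 but not w0 R w1.
R is not euclidean: w0 R w2 and w0 R w3 but not w2 R w3.
(A) the dual of axiom 5: valid iff R is euclidean. R is not euclidean — not valid.
(B) axiom T: valid iff R is reflexive. R is not reflexive — not valid.
(C) ◇□φ → φ is the dual of axiom B, which corresponds to symmetry. R is symmetric — valid.
(D) ◇◇φ → ◇φ (the dual of axiom 4) characterises the transitive frames. R is not transitive — not valid.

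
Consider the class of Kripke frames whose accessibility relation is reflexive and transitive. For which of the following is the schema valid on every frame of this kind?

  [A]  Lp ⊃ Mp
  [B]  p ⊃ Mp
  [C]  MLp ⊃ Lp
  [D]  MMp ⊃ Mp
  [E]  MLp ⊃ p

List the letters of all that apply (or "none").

A, B, D

Reflexive relations are serial.
(A) Lp ⊃ Mp is axiom D; it is valid on a frame exactly when R is serial. Every such R is serial, so valid.
(B) p ⊃ Mp is the dual of axiom T; it is valid on a frame exactly when R is reflexive. Every such R is reflexive, so valid.
(C) the dual of axiom 5: valid iff R is euclidean. Such an R need not be euclidean — not valid.
(D) MMp ⊃ Mp is the dual of axiom 4; it is valid on a frame exactly when R is transitive. Every such R is transitive, so valid.
(E) MLp ⊃ p is the dual of axiom B, which corresponds to symmetry. Such an R need not be symmetric — not valid.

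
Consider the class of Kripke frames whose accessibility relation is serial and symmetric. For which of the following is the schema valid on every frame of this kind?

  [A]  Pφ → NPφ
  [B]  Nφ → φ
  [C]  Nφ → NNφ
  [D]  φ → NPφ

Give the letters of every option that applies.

(A) Pφ → NPφ (axiom 5) characterises the euclidean frames. Such an R need not be euclidean — not valid.
(B) Nφ → φ (axiom T) characterises the reflexive frames. Such an R need not be reflexive — not valid.
(C) Nφ → NNφ is axiom 4, which corresponds to transitivity. Such an R need not be transitive — not valid.
(D) φ → NPφ is axiom B; it is valid on a frame exactly when R is symmetric. Every such R is symmetric, so valid.

D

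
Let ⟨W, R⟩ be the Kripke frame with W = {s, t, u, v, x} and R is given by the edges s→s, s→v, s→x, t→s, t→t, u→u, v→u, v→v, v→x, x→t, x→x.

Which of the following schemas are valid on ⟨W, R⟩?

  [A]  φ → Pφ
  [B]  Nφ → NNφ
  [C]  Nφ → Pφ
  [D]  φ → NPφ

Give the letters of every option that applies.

A, C

R is reflexive: each world relates to itself.
R is not symmetric: s R v but not v R s.
R is not transitive: s R v and v R u but not s R u.
R is serial: every world has an R-successor.
(A) φ → Pφ is the dual of axiom T; it is valid on a frame exactly when R is reflexive. R is reflexive, so valid.
(B) Nφ → NNφ (axiom 4) characterises the transitive frames. R is not transitive — not valid.
(C) Nφ → Pφ is axiom D, which corresponds to seriality. R is serial — valid.
(D) φ → NPφ is axiom B; it is valid on a frame exactly when R is symmetric. R is not symmetric, so not valid.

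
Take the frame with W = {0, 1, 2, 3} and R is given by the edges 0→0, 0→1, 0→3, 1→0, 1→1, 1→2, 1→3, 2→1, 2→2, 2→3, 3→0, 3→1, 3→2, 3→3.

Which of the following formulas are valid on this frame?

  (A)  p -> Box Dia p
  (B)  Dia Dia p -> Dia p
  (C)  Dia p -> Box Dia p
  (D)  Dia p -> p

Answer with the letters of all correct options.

A

R is symmetric: every R-edge is matched by its reverse.
R is not transitive: 0 R 1 and 1 R 2 but not 0 R 2.
R is not euclidean: 1 R 0 and 1 R 2 but not 0 R 2.
R is not a subset of the identity: 0 R 1 with 0 ≠ 1.
(A) p -> Box Dia p is axiom B; it is valid on a frame exactly when R is symmetric. R is symmetric, so valid.
(B) Dia Dia p -> Dia p (the dual of axiom 4) characterises the transitive frames. R is not transitive — not valid.
(C) Dia p -> Box Dia p (axiom 5) characterises the euclidean frames. R is not euclidean — not valid.
(D) Dia p -> p is the converse of T; it holds exactly when R ⊆ identity. Here R ⊄ identity — not valid.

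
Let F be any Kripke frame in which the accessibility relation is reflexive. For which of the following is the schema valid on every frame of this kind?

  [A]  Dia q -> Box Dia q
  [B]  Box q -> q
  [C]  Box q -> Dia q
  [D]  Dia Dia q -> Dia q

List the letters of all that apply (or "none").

A reflexive relation is serial.
(A) Dia q -> Box Dia q is axiom 5; it is valid on a frame exactly when R is euclidean. Such an R need not be euclidean, so not valid.
(B) axiom T: valid iff R is reflexive. Every such R is reflexive — valid.
(C) Box q -> Dia q is axiom D; it is valid on a frame exactly when R is serial. Every such R is serial, so valid.
(D) Dia Dia q -> Dia q is the dual of axiom 4, which corresponds to transitivity. Such an R need not be transitive — not valid.

B, C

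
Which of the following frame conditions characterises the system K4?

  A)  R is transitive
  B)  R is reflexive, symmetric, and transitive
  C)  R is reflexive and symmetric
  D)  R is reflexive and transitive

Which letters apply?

(A) K4 is sound and complete for exactly this class.
(B) this class determines S5, not K4.
(C) this class determines B (= KTB), not K4.
(D) this class determines S4, not K4.

A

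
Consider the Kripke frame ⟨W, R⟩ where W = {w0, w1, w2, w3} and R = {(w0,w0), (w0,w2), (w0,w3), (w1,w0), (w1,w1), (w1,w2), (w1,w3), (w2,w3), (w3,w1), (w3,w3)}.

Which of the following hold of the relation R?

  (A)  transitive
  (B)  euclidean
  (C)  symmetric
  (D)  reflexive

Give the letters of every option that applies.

none

(A) not transitive: w0 R w3 and w3 R w1 but not w0 R w1.
(B) not euclidean: w0 R w2 and w0 R w0 but not w2 R w0.
(C) not symmetric: w0 R w2 but not w2 R w0.
(D) not reflexive: not w2 R w2.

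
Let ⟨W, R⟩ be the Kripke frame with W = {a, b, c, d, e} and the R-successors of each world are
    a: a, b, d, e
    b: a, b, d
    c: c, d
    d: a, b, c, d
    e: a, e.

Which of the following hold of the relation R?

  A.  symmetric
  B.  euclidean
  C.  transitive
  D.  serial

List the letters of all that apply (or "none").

(A) symmetric: every R-edge is matched by its reverse.
(B) not euclidean: a R b and a R e but not b R e.
(C) not transitive: a R d and d R c but not a R c.
(D) serial: every world has an R-successor.

A, D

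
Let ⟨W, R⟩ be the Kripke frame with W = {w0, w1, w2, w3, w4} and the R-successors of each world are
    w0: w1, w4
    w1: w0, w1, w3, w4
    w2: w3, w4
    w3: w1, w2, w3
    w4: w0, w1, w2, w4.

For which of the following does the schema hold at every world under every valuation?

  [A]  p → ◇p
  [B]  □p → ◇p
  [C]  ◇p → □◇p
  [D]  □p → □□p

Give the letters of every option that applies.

R is not reflexive: not w0 R w0.
R is not transitive: w0 R w1 and w1 R w0 but not w0 R w0.
R is not euclidean: w1 R w0 and w1 R w3 but not w0 R w3.
R is serial: every world has an R-successor.
(A) p → ◇p (the dual of axiom T) characterises the reflexive frames. R is not reflexive — not valid.
(B) axiom D: valid iff R is serial. R is serial — valid.
(C) ◇p → □◇p is axiom 5; it is valid on a frame exactly when R is euclidean. R is not euclidean, so not valid.
(D) □p → □□p (axiom 4) characterises the transitive frames. R is not transitive — not valid.

B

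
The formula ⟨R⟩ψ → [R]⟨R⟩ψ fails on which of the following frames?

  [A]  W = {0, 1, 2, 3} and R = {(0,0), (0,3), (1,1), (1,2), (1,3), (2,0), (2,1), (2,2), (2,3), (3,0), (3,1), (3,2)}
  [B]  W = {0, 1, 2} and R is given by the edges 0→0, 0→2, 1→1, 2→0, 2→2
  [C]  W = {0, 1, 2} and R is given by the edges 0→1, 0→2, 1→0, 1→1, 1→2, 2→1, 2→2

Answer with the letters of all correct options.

The schema ⟨R⟩ψ → [R]⟨R⟩ψ is axiom 5; it is valid on a frame iff R is euclidean.
(A) R is not euclidean (2 R 0 and 2 R 1 but not 0 R 1), so the schema fails here.
(B) R is euclidean (any two R-successors of the same world are R-related), so the schema is valid here.
(C) R is not euclidean (1 R 2 and 1 R 0 but not 2 R 0), so the schema fails here.

A, C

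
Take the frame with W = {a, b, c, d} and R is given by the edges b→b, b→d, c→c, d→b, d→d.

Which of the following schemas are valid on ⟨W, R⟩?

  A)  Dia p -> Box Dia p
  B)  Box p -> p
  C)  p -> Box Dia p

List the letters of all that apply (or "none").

A, C

R is not reflexive: not a R a.
R is symmetric: every R-edge is matched by its reverse.
R is euclidean: any two R-successors of the same world are R-related.
(A) Dia p -> Box Dia p (axiom 5) characterises the euclidean frames. R is euclidean — valid.
(B) axiom T: valid iff R is reflexive. R is not reflexive — not valid.
(C) axiom B: valid iff R is symmetric. R is symmetric — valid.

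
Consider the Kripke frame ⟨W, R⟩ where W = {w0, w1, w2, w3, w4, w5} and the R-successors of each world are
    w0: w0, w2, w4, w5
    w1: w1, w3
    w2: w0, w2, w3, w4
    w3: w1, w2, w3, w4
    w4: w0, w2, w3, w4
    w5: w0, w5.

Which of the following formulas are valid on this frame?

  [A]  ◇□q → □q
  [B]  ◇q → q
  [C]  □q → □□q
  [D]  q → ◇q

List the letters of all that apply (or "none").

D

R is reflexive: each world relates to itself.
R is not transitive: w0 R w2 and w2 R w3 but not w0 R w3.
R is not euclidean: w0 R w2 and w0 R w5 but not w2 R w5.
R is not a subset of the identity: w0 R w2 with w0 ≠ w2.
(A) the dual of axiom 5: valid iff R is euclidean. R is not euclidean — not valid.
(B) ◇q → q is the converse of T; it holds exactly when R ⊆ identity. Here R ⊄ identity — not valid.
(C) □q → □□q (axiom 4) characterises the transitive frames. R is not transitive — not valid.
(D) q → ◇q (the dual of axiom T) characterises the reflexive frames. R is reflexive — valid.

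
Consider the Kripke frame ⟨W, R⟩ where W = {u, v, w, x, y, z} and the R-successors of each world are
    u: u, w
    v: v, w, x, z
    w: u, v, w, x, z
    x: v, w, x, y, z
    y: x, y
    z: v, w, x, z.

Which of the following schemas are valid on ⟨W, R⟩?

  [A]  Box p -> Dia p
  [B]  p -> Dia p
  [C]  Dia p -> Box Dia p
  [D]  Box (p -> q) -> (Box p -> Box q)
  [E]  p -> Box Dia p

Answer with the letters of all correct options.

R is reflexive: each world relates to itself.
R is symmetric: every R-edge is matched by its reverse.
R is not euclidean: w R u and w R v but not u R v.
R is serial: every world has an R-successor.
(A) Box p -> Dia p (axiom D) characterises the serial frames. R is serial — valid.
(B) p -> Dia p is the dual of axiom T, which corresponds to reflexivity. R is reflexive — valid.
(C) Dia p -> Box Dia p is axiom 5, which corresponds to the euclidean property. R is not euclidean — not valid.
(D) this is just K, valid on every normal frame.
(E) p -> Box Dia p is axiom B, which corresponds to symmetry. R is symmetric — valid.

A, B, D, E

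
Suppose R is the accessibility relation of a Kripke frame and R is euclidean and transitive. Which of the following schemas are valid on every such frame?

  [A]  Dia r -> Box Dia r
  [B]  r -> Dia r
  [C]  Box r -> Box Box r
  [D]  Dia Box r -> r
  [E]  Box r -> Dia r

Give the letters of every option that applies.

(A) Dia r -> Box Dia r is axiom 5, which corresponds to the euclidean property. Every such R is euclidean — valid.
(B) r -> Dia r is the dual of axiom T, which corresponds to reflexivity. Such an R need not be reflexive — not valid.
(C) axiom 4: valid iff R is transitive. Every such R is transitive — valid.
(D) Dia Box r -> r is the dual of axiom B, which corresponds to symmetry. Such an R need not be symmetric — not valid.
(E) Box r -> Dia r (axiom D) characterises the serial frames. Such an R need not be serial — not valid.

A, C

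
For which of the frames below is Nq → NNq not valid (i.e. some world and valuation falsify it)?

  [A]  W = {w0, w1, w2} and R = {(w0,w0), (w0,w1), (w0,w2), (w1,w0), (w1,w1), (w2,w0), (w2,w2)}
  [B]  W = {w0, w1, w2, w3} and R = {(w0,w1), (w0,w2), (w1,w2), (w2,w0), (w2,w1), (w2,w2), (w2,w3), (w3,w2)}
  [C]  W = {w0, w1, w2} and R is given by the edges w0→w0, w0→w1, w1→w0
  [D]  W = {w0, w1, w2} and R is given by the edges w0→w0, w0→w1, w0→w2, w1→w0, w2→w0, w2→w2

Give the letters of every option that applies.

A, B, C, D

The schema Nq → NNq is axiom 4; it is valid on a frame iff R is transitive.
(A) R is not transitive (w1 R w0 and w0 R w2 but not w1 R w2), so the schema fails here.
(B) R is not transitive (w0 R w2 and w2 R w0 but not w0 R w0), so the schema fails here.
(C) R is not transitive (w1 R w0 and w0 R w1 but not w1 R w1), so the schema fails here.
(D) R is not transitive (w1 R w0 and w0 R w1 but not w1 R w1), so the schema fails here.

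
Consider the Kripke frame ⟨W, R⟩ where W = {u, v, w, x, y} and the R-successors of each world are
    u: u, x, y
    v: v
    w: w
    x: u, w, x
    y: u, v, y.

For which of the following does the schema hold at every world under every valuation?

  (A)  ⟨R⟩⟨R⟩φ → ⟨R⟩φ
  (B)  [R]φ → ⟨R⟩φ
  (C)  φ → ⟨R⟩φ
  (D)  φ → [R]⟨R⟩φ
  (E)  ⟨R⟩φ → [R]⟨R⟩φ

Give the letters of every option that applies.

R is reflexive: each world relates to itself.
R is not symmetric: x R w but not w R x.
R is not transitive: u R x and x R w but not u R w.
R is not euclidean: u R x and u R y but not x R y.
R is serial: every world has an R-successor.
(A) ⟨R⟩⟨R⟩φ → ⟨R⟩φ is the dual of axiom 4, which corresponds to transitivity. R is not transitive — not valid.
(B) [R]φ → ⟨R⟩φ is axiom D; it is valid on a frame exactly when R is serial. R is serial, so valid.
(C) φ → ⟨R⟩φ (the dual of axiom T) characterises the reflexive frames. R is reflexive — valid.
(D) φ → [R]⟨R⟩φ is axiom B; it is valid on a frame exactly when R is symmetric. R is not symmetric, so not valid.
(E) axiom 5: valid iff R is euclidean. R is not euclidean — not valid.

B, C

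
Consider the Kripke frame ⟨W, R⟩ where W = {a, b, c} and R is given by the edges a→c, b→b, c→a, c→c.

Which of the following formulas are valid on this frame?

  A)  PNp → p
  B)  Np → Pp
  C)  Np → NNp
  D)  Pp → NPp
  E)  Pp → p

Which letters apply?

A, B

R is symmetric: every R-edge is matched by its reverse.
R is not transitive: a R c and c R a but not a R a.
R is not euclidean: c R a and c R a but not a R a.
R is serial: every world has an R-successor.
R is not a subset of the identity: a R c with a ≠ c.
(A) PNp → p is the dual of axiom B; it is valid on a frame exactly when R is symmetric. R is symmetric, so valid.
(B) Np → Pp is axiom D; it is valid on a frame exactly when R is serial. R is serial, so valid.
(C) Np → NNp is axiom 4, which corresponds to transitivity. R is not transitive — not valid.
(D) axiom 5: valid iff R is euclidean. R is not euclidean — not valid.
(E) Pp → p (the converse of T) corresponds to R being a subset of the identity. Here R ⊄ identity, so not valid.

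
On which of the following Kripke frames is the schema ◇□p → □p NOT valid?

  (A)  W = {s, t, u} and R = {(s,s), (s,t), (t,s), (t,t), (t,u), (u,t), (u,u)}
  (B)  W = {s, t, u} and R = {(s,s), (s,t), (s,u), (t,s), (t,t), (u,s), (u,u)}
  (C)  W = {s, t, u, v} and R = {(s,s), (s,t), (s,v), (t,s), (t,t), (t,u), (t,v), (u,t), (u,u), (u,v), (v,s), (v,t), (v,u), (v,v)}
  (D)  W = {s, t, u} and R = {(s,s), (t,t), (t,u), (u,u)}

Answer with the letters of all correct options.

The schema ◇□p → □p is the dual of axiom 5; it is valid on a frame iff R is euclidean.
(A) R is not euclidean (t R s and t R u but not s R u), so the schema fails here.
(B) R is not euclidean (s R t and s R u but not t R u), so the schema fails here.
(C) R is not euclidean (t R s and t R u but not s R u), so the schema fails here.
(D) R is not euclidean (t R u and t R t but not u R t), so the schema fails here.

A, B, C, D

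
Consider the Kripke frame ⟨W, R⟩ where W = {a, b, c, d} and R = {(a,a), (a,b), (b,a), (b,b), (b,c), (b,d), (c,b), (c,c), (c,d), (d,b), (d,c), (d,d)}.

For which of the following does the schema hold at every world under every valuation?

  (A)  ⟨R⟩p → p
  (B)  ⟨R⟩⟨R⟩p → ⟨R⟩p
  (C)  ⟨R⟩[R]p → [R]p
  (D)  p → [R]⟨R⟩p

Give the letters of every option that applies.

D

R is symmetric: every R-edge is matched by its reverse.
R is not transitive: a R b and b R c but not a R c.
R is not euclidean: b R a and b R c but not a R c.
R is not a subset of the identity: a R b with a ≠ b.
(A) ⟨R⟩p → p is valid only on frames where every R-edge is a self-loop. Here R ⊄ identity — not valid.
(B) ⟨R⟩⟨R⟩p → ⟨R⟩p is the dual of axiom 4; it is valid on a frame exactly when R is transitive. R is not transitive, so not valid.
(C) ⟨R⟩[R]p → [R]p is the dual of axiom 5; it is valid on a frame exactly when R is euclidean. R is not euclidean, so not valid.
(D) p → [R]⟨R⟩p is axiom B; it is valid on a frame exactly when R is symmetric. R is symmetric, so valid.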